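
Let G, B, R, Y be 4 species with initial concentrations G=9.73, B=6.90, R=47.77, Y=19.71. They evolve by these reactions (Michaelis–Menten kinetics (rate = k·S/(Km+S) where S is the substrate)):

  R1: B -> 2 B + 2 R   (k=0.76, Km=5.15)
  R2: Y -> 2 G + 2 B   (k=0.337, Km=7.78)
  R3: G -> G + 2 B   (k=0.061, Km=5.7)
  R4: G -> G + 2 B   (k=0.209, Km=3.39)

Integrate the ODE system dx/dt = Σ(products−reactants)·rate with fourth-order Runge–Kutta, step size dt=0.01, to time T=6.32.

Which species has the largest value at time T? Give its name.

RK4 with dt=0.01: 632 steps to T=6.32. Trajectory (selected grid times):
t=0.00: G=9.73 B=6.90 R=47.77 Y=19.71
t=0.70: G=10.07 B=7.82 R=48.40 Y=19.54
t=1.40: G=10.40 B=8.76 R=49.05 Y=19.37
t=2.11: G=10.75 B=9.73 R=49.74 Y=19.20
t=2.81: G=11.08 B=10.70 R=50.45 Y=19.03
t=3.51: G=11.42 B=11.68 R=51.18 Y=18.87
t=4.21: G=11.75 B=12.67 R=51.93 Y=18.70
t=4.92: G=12.09 B=13.69 R=52.70 Y=18.53
t=5.62: G=12.42 B=14.70 R=53.48 Y=18.37
t=6.32: G=12.75 B=15.71 R=54.28 Y=18.20
At T=6.32: G=12.75 B=15.71 R=54.28 Y=18.20; the largest is R.

Dominant species at T: R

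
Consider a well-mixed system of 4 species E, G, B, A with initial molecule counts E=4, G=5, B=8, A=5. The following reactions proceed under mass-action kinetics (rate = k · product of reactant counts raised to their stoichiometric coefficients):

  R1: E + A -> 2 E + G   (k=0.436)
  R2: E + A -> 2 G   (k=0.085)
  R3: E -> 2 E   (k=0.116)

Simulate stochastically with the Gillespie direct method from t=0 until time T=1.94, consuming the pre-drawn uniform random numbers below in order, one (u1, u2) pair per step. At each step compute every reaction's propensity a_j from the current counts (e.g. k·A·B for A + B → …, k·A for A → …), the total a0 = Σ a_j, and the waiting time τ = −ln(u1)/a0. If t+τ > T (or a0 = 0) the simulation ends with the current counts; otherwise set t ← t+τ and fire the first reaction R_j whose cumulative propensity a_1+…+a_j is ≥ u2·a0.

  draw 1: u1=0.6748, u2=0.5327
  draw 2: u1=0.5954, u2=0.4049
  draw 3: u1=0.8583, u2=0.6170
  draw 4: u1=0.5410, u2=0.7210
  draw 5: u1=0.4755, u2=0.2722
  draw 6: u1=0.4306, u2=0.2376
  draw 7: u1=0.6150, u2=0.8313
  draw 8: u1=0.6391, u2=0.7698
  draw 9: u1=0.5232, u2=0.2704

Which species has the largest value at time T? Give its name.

t=0.000: E=4 G=5 B=8 A=5
Draw 1: a1=8.720, a2=1.700, a3=0.464, a0=10.884; τ=−ln(0.6748)/10.884=0.036 → t=0.036; u2·a0=0.5327·10.884=5.798 ≤ a1=8.720 → R1 fires; E=5 G=6 B=8 A=4
Draw 2: a1=8.720, a2=1.700, a3=0.580, a0=11.000; τ=−ln(0.5954)/11.000=0.047 → t=0.083; u2·a0=0.4049·11.000=4.454 ≤ a1=8.720 → R1 fires; E=6 G=7 B=8 A=3
Draw 3: a1=7.848, a2=1.530, a3=0.696, a0=10.074; τ=−ln(0.8583)/10.074=0.015 → t=0.098; u2·a0=0.6170·10.074=6.216 ≤ a1=7.848 → R1 fires; E=7 G=8 B=8 A=2
Draw 4: a1=6.104, a2=1.190, a3=0.812, a0=8.106; τ=−ln(0.5410)/8.106=0.076 → t=0.174; u2·a0=0.7210·8.106=5.844 ≤ a1=6.104 → R1 fires; E=8 G=9 B=8 A=1
Draw 5: a1=3.488, a2=0.680, a3=0.928, a0=5.096; τ=−ln(0.4755)/5.096=0.146 → t=0.320; u2·a0=0.2722·5.096=1.387 ≤ a1=3.488 → R1 fires; E=9 G=10 B=8 A=0
Draw 6: a1=0.000, a2=0.000, a3=1.044, a0=1.044; τ=−ln(0.4306)/1.044=0.807 → t=1.127; u2·a0=0.2376·1.044=0.248; a1+a2=0.000 < 0.248 ≤ a1+…+a3=1.044 → R3 fires; E=10 G=10 B=8 A=0
Draw 7: a1=0.000, a2=0.000, a3=1.160, a0=1.160; τ=−ln(0.6150)/1.160=0.419 → t=1.546; u2·a0=0.8313·1.160=0.964; a1+a2=0.000 < 0.964 ≤ a1+…+a3=1.160 → R3 fires; E=11 G=10 B=8 A=0
Draw 8: a1=0.000, a2=0.000, a3=1.276, a0=1.276; τ=−ln(0.6391)/1.276=0.351 → t=1.897; u2·a0=0.7698·1.276=0.982; a1+a2=0.000 < 0.982 ≤ a1+…+a3=1.276 → R3 fires; E=12 G=10 B=8 A=0
Draw 9: a1=0.000, a2=0.000, a3=1.392, a0=1.392; τ=−ln(0.5232)/1.392=0.465 → t=2.362 > T=1.94: stop.
At T=1.94: E=12 G=10 B=8 A=0; the largest is E.

Dominant species at T: E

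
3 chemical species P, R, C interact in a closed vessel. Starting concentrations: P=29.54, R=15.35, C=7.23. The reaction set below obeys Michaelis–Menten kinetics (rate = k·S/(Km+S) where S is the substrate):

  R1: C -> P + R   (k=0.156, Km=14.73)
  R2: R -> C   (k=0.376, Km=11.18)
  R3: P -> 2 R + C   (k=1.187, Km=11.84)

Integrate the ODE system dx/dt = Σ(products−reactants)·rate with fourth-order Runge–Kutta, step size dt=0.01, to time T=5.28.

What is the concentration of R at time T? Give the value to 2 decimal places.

R at T = 23.18

RK4 with dt=0.01: 528 steps to T=5.28. Trajectory (selected grid times):
t=0.00: P=29.54 R=15.35 C=7.23
t=0.59: P=29.07 R=16.25 C=7.83
t=1.17: P=28.62 R=17.13 C=8.41
t=1.76: P=28.16 R=18.01 C=9.01
t=2.35: P=27.70 R=18.89 C=9.60
t=2.93: P=27.26 R=19.76 C=10.19
t=3.52: P=26.81 R=20.62 C=10.78
t=4.11: P=26.36 R=21.49 C=11.37
t=4.69: P=25.93 R=22.33 C=11.95
t=5.28: P=25.49 R=23.18 C=12.53
Read off R at T=5.28: 23.18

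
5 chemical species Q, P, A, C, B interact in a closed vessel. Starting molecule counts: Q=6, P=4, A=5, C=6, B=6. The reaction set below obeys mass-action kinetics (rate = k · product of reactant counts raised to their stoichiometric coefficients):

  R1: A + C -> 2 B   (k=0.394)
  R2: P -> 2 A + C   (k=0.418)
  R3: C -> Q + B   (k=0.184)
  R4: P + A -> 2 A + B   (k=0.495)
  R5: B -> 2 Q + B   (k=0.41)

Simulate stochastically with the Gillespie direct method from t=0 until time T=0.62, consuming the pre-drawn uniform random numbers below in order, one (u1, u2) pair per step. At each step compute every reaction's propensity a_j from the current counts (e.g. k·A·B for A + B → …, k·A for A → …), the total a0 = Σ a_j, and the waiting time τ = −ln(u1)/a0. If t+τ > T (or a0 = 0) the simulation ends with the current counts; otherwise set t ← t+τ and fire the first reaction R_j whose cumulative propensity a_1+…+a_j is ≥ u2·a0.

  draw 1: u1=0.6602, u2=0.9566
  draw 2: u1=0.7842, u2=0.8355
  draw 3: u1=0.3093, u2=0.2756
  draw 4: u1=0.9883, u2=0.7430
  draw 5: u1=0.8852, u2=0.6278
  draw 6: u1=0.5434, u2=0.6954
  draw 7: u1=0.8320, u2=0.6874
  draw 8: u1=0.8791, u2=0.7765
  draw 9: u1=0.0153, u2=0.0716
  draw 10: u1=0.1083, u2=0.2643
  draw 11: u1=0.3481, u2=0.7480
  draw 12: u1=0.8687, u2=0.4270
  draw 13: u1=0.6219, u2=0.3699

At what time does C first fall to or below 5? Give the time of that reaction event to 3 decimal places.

t=0.000: Q=6 P=4 A=5 C=6 B=6
Draw 1: a1=11.820, a2=1.672, a3=1.104, a4=9.900, a5=2.460, a0=26.956; τ=−ln(0.6602)/26.956=0.015 → t=0.015; u2·a0=0.9566·26.956=25.786; a1+…+a4=24.496 < 25.786 ≤ a1+…+a5=26.956 → R5 fires; Q=8 P=4 A=5 C=6 B=6
Draw 2: a1=11.820, a2=1.672, a3=1.104, a4=9.900, a5=2.460, a0=26.956; τ=−ln(0.7842)/26.956=0.009 → t=0.024; u2·a0=0.8355·26.956=22.522; a1+…+a3=14.596 < 22.522 ≤ a1+…+a4=24.496 → R4 fires; Q=8 P=3 A=6 C=6 B=7
Draw 3: a1=14.184, a2=1.254, a3=1.104, a4=8.910, a5=2.870, a0=28.322; τ=−ln(0.3093)/28.322=0.041 → t=0.066; u2·a0=0.2756·28.322=7.806 ≤ a1=14.184 → R1 fires; Q=8 P=3 A=5 C=5 B=9
Draw 4: a1=9.850, a2=1.254, a3=0.920, a4=7.425, a5=3.690, a0=23.139; τ=−ln(0.9883)/23.139=0.001 → t=0.066; u2·a0=0.7430·23.139=17.192; a1+…+a3=12.024 < 17.192 ≤ a1+…+a4=19.449 → R4 fires; Q=8 P=2 A=6 C=5 B=10
Draw 5: a1=11.820, a2=0.836, a3=0.920, a4=5.940, a5=4.100, a0=23.616; τ=−ln(0.8852)/23.616=0.005 → t=0.072; u2·a0=0.6278·23.616=14.826; a1+…+a3=13.576 < 14.826 ≤ a1+…+a4=19.516 → R4 fires; Q=8 P=1 A=7 C=5 B=11
Draw 6: a1=13.790, a2=0.418, a3=0.920, a4=3.465, a5=4.510, a0=23.103; τ=−ln(0.5434)/23.103=0.026 → t=0.098; u2·a0=0.6954·23.103=16.066; a1+…+a3=15.128 < 16.066 ≤ a1+…+a4=18.593 → R4 fires; Q=8 P=0 A=8 C=5 B=12
Draw 7: a1=15.760, a2=0.000, a3=0.920, a4=0.000, a5=4.920, a0=21.600; τ=−ln(0.8320)/21.600=0.009 → t=0.106; u2·a0=0.6874·21.600=14.848 ≤ a1=15.760 → R1 fires; Q=8 P=0 A=7 C=4 B=14
Draw 8: a1=11.032, a2=0.000, a3=0.736, a4=0.000, a5=5.740, a0=17.508; τ=−ln(0.8791)/17.508=0.007 → t=0.114; u2·a0=0.7765·17.508=13.595; a1+…+a4=11.768 < 13.595 ≤ a1+…+a5=17.508 → R5 fires; Q=10 P=0 A=7 C=4 B=14
Draw 9: a1=11.032, a2=0.000, a3=0.736, a4=0.000, a5=5.740, a0=17.508; τ=−ln(0.0153)/17.508=0.239 → t=0.353; u2·a0=0.0716·17.508=1.254 ≤ a1=11.032 → R1 fires; Q=10 P=0 A=6 C=3 B=16
Draw 10: a1=7.092, a2=0.000, a3=0.552, a4=0.000, a5=6.560, a0=14.204; τ=−ln(0.1083)/14.204=0.156 → t=0.509; u2·a0=0.2643·14.204=3.754 ≤ a1=7.092 → R1 fires; Q=10 P=0 A=5 C=2 B=18
Draw 11: a1=3.940, a2=0.000, a3=0.368, a4=0.000, a5=7.380, a0=11.688; τ=−ln(0.3481)/11.688=0.090 → t=0.599; u2·a0=0.7480·11.688=8.743; a1+…+a4=4.308 < 8.743 ≤ a1+…+a5=11.688 → R5 fires; Q=12 P=0 A=5 C=2 B=18
Draw 12: a1=3.940, a2=0.000, a3=0.368, a4=0.000, a5=7.380, a0=11.688; τ=−ln(0.8687)/11.688=0.012 → t=0.611; u2·a0=0.4270·11.688=4.991; a1+…+a4=4.308 < 4.991 ≤ a1+…+a5=11.688 → R5 fires; Q=14 P=0 A=5 C=2 B=18
Draw 13: a1=3.940, a2=0.000, a3=0.368, a4=0.000, a5=7.380, a0=11.688; τ=−ln(0.6219)/11.688=0.041 → t=0.652 > T=0.62: stop.
C first becomes ≤ 5 when it reaches 5 at the event at t=0.066.

Threshold first reached at t = 0.066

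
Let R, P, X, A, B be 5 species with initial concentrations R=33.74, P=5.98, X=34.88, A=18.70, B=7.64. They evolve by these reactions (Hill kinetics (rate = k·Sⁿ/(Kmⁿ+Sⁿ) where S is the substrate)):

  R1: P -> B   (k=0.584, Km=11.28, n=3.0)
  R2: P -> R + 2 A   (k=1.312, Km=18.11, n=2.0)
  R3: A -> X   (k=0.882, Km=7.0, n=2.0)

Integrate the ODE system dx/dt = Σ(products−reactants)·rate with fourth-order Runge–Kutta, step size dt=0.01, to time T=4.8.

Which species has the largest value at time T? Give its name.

Dominant species at T: X

RK4 with dt=0.01: 480 steps to T=4.8. Trajectory (selected grid times):
t=0.00: R=33.74 P=5.98 X=34.88 A=18.70 B=7.64
t=0.53: R=33.81 P=5.87 X=35.29 A=18.43 B=7.68
t=1.07: R=33.87 P=5.77 X=35.70 A=18.14 B=7.72
t=1.60: R=33.94 P=5.67 X=36.11 A=17.86 B=7.75
t=2.13: R=34.00 P=5.58 X=36.52 A=17.58 B=7.79
t=2.67: R=34.06 P=5.48 X=36.93 A=17.29 B=7.82
t=3.20: R=34.12 P=5.39 X=37.33 A=17.01 B=7.85
t=3.73: R=34.17 P=5.31 X=37.72 A=16.72 B=7.88
t=4.27: R=34.23 P=5.22 X=38.13 A=16.42 B=7.91
t=4.80: R=34.28 P=5.14 X=38.52 A=16.14 B=7.94
At T=4.8: R=34.28 P=5.14 X=38.52 A=16.14 B=7.94; the largest is X.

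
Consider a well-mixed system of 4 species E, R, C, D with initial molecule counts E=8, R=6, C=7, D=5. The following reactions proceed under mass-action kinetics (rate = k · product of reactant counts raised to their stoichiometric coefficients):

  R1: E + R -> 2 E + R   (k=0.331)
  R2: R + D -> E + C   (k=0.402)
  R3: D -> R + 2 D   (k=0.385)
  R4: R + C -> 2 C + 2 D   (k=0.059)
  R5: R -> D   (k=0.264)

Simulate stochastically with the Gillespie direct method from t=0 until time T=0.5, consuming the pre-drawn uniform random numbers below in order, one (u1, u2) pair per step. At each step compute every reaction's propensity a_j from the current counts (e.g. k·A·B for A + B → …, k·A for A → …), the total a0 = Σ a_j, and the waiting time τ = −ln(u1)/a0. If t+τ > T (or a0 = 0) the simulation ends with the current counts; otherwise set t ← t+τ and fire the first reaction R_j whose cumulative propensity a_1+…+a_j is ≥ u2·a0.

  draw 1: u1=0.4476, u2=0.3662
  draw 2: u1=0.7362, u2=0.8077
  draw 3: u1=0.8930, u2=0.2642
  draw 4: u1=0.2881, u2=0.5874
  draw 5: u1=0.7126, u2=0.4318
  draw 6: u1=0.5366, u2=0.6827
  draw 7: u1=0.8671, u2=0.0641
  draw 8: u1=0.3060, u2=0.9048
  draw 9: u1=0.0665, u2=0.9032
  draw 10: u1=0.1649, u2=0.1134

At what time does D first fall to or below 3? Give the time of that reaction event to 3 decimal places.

t=0.000: E=8 R=6 C=7 D=5
Draw 1: a1=15.888, a2=12.060, a3=1.925, a4=2.478, a5=1.584, a0=33.935; τ=−ln(0.4476)/33.935=0.024 → t=0.024; u2·a0=0.3662·33.935=12.427 ≤ a1=15.888 → R1 fires; E=9 R=6 C=7 D=5
Draw 2: a1=17.874, a2=12.060, a3=1.925, a4=2.478, a5=1.584, a0=35.921; τ=−ln(0.7362)/35.921=0.009 → t=0.032; u2·a0=0.8077·35.921=29.013; a1=17.874 < 29.013 ≤ a1+a2=29.934 → R2 fires; E=10 R=5 C=8 D=4
Draw 3: a1=16.550, a2=8.040, a3=1.540, a4=2.360, a5=1.320, a0=29.810; τ=−ln(0.8930)/29.810=0.004 → t=0.036; u2·a0=0.2642·29.810=7.876 ≤ a1=16.550 → R1 fires; E=11 R=5 C=8 D=4
Draw 4: a1=18.205, a2=8.040, a3=1.540, a4=2.360, a5=1.320, a0=31.465; τ=−ln(0.2881)/31.465=0.040 → t=0.076; u2·a0=0.5874·31.465=18.483; a1=18.205 < 18.483 ≤ a1+a2=26.245 → R2 fires; E=12 R=4 C=9 D=3
Draw 5: a1=15.888, a2=4.824, a3=1.155, a4=2.124, a5=1.056, a0=25.047; τ=−ln(0.7126)/25.047=0.014 → t=0.089; u2·a0=0.4318·25.047=10.815 ≤ a1=15.888 → R1 fires; E=13 R=4 C=9 D=3
Draw 6: a1=17.212, a2=4.824, a3=1.155, a4=2.124, a5=1.056, a0=26.371; τ=−ln(0.5366)/26.371=0.024 → t=0.113; u2·a0=0.6827·26.371=18.003; a1=17.212 < 18.003 ≤ a1+a2=22.036 → R2 fires; E=14 R=3 C=10 D=2
Draw 7: a1=13.902, a2=2.412, a3=0.770, a4=1.770, a5=0.792, a0=19.646; τ=−ln(0.8671)/19.646=0.007 → t=0.120; u2·a0=0.0641·19.646=1.259 ≤ a1=13.902 → R1 fires; E=15 R=3 C=10 D=2
Draw 8: a1=14.895, a2=2.412, a3=0.770, a4=1.770, a5=0.792, a0=20.639; τ=−ln(0.3060)/20.639=0.057 → t=0.177; u2·a0=0.9048·20.639=18.674; a1+…+a3=18.077 < 18.674 ≤ a1+…+a4=19.847 → R4 fires; E=15 R=2 C=11 D=4
Draw 9: a1=9.930, a2=3.216, a3=1.540, a4=1.298, a5=0.528, a0=16.512; τ=−ln(0.0665)/16.512=0.164 → t=0.341; u2·a0=0.9032·16.512=14.914; a1+…+a3=14.686 < 14.914 ≤ a1+…+a4=15.984 → R4 fires; E=15 R=1 C=12 D=6
Draw 10: a1=4.965, a2=2.412, a3=2.310, a4=0.708, a5=0.264, a0=10.659; τ=−ln(0.1649)/10.659=0.169 → t=0.511 > T=0.5: stop.
D first becomes ≤ 3 when it reaches 3 at the event at t=0.076.

Threshold first reached at t = 0.076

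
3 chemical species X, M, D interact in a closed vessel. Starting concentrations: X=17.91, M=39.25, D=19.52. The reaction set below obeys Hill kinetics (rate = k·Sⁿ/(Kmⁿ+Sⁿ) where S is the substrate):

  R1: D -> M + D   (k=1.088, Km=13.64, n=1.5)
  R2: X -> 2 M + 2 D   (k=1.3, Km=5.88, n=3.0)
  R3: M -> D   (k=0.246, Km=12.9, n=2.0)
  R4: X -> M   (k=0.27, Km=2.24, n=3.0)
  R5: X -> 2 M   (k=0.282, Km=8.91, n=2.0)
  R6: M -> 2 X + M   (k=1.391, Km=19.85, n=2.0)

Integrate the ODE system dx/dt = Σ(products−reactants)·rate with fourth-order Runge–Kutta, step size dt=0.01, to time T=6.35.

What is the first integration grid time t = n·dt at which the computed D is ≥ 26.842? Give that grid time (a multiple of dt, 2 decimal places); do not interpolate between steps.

Threshold first reached at t = 2.67

RK4 with dt=0.01: 635 steps to T=6.35. Trajectory (selected grid times):
t=0.00: X=17.91 M=39.25 D=19.52
t=0.71: X=18.26 M=41.89 D=21.46
t=1.41: X=18.64 M=44.52 D=23.38
t=2.12: X=19.05 M=47.21 D=25.34
t=2.66: X=19.38 M=49.28 D=26.83
t=2.67: X=19.39 M=49.31 D=26.85
t=2.82: X=19.48 M=49.89 D=27.27
t=3.53: X=19.94 M=52.63 D=29.23
t=4.23: X=20.42 M=55.34 D=31.17
t=4.94: X=20.91 M=58.12 D=33.14
t=5.64: X=21.42 M=60.86 D=35.09
t=6.35: X=21.94 M=63.67 D=37.06
D(2.66)=26.826 < 26.842 but D(2.67)=26.854 ≥ 26.842, so the first grid time is t=2.67.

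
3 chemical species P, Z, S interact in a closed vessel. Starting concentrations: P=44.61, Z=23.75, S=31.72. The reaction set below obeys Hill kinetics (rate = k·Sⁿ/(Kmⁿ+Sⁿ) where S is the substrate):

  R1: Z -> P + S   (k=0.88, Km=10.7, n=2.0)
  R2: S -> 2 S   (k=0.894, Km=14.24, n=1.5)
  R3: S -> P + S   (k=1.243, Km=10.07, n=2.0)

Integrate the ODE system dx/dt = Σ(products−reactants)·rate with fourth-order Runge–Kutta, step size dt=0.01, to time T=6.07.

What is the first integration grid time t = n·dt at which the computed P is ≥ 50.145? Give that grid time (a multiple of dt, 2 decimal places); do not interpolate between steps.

Threshold first reached at t = 2.98

RK4 with dt=0.01: 607 steps to T=6.07. Trajectory (selected grid times):
t=0.00: P=44.61 Z=23.75 S=31.72
t=0.67: P=45.86 Z=23.26 S=32.67
t=1.35: P=47.12 Z=22.77 S=33.64
t=2.02: P=48.37 Z=22.29 S=34.59
t=2.70: P=49.64 Z=21.80 S=35.56
t=2.97: P=50.14 Z=21.61 S=35.94
t=2.98: P=50.16 Z=21.61 S=35.96
t=3.37: P=50.88 Z=21.33 S=36.51
t=4.05: P=52.14 Z=20.86 S=37.48
t=4.72: P=53.39 Z=20.39 S=38.43
t=5.40: P=54.65 Z=19.92 S=39.39
t=6.07: P=55.88 Z=19.47 S=40.34
P(2.97)=50.137 < 50.145 but P(2.98)=50.156 ≥ 50.145, so the first grid time is t=2.98.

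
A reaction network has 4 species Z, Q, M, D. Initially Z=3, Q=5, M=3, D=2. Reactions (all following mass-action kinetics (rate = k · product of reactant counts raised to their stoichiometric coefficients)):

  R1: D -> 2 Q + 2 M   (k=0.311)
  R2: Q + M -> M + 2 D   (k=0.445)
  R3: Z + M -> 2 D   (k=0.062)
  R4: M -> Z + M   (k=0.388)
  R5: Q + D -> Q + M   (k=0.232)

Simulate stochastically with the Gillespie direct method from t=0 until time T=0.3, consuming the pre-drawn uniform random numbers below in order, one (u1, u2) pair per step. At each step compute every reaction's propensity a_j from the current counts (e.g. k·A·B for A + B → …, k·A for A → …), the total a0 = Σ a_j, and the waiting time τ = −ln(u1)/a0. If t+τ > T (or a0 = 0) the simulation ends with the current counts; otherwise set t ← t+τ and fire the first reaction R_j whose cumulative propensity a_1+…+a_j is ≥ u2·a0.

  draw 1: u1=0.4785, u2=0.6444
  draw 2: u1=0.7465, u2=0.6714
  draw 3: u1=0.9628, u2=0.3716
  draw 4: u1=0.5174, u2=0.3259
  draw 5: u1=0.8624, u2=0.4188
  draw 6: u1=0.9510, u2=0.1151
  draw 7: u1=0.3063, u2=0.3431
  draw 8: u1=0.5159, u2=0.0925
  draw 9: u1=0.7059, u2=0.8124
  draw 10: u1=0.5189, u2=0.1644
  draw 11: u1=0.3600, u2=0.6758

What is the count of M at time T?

M at T = 8

t=0.000: Z=3 Q=5 M=3 D=2
Draw 1: a1=0.622, a2=6.675, a3=0.558, a4=1.164, a5=2.320, a0=11.339; τ=−ln(0.4785)/11.339=0.065 → t=0.065; u2·a0=0.6444·11.339=7.307; a1+a2=7.297 < 7.307 ≤ a1+…+a3=7.855 → R3 fires; Z=2 Q=5 M=2 D=4
Draw 2: a1=1.244, a2=4.450, a3=0.248, a4=0.776, a5=4.640, a0=11.358; τ=−ln(0.7465)/11.358=0.026 → t=0.091; u2·a0=0.6714·11.358=7.626; a1+…+a4=6.718 < 7.626 ≤ a1+…+a5=11.358 → R5 fires; Z=2 Q=5 M=3 D=3
Draw 3: a1=0.933, a2=6.675, a3=0.372, a4=1.164, a5=3.480, a0=12.624; τ=−ln(0.9628)/12.624=0.003 → t=0.094; u2·a0=0.3716·12.624=4.691; a1=0.933 < 4.691 ≤ a1+a2=7.608 → R2 fires; Z=2 Q=4 M=3 D=5
Draw 4: a1=1.555, a2=5.340, a3=0.372, a4=1.164, a5=4.640, a0=13.071; τ=−ln(0.5174)/13.071=0.050 → t=0.144; u2·a0=0.3259·13.071=4.260; a1=1.555 < 4.260 ≤ a1+a2=6.895 → R2 fires; Z=2 Q=3 M=3 D=7
Draw 5: a1=2.177, a2=4.005, a3=0.372, a4=1.164, a5=4.872, a0=12.590; τ=−ln(0.8624)/12.590=0.012 → t=0.156; u2·a0=0.4188·12.590=5.273; a1=2.177 < 5.273 ≤ a1+a2=6.182 → R2 fires; Z=2 Q=2 M=3 D=9
Draw 6: a1=2.799, a2=2.670, a3=0.372, a4=1.164, a5=4.176, a0=11.181; τ=−ln(0.9510)/11.181=0.004 → t=0.160; u2·a0=0.1151·11.181=1.287 ≤ a1=2.799 → R1 fires; Z=2 Q=4 M=5 D=8
Draw 7: a1=2.488, a2=8.900, a3=0.620, a4=1.940, a5=7.424, a0=21.372; τ=−ln(0.3063)/21.372=0.055 → t=0.216; u2·a0=0.3431·21.372=7.333; a1=2.488 < 7.333 ≤ a1+a2=11.388 → R2 fires; Z=2 Q=3 M=5 D=10
Draw 8: a1=3.110, a2=6.675, a3=0.620, a4=1.940, a5=6.960, a0=19.305; τ=−ln(0.5159)/19.305=0.034 → t=0.250; u2·a0=0.0925·19.305=1.786 ≤ a1=3.110 → R1 fires; Z=2 Q=5 M=7 D=9
Draw 9: a1=2.799, a2=15.575, a3=0.868, a4=2.716, a5=10.440, a0=32.398; τ=−ln(0.7059)/32.398=0.011 → t=0.261; u2·a0=0.8124·32.398=26.320; a1+…+a4=21.958 < 26.320 ≤ a1+…+a5=32.398 → R5 fires; Z=2 Q=5 M=8 D=8
Draw 10: a1=2.488, a2=17.800, a3=0.992, a4=3.104, a5=9.280, a0=33.664; τ=−ln(0.5189)/33.664=0.019 → t=0.280; u2·a0=0.1644·33.664=5.534; a1=2.488 < 5.534 ≤ a1+a2=20.288 → R2 fires; Z=2 Q=4 M=8 D=10
Draw 11: a1=3.110, a2=14.240, a3=0.992, a4=3.104, a5=9.280, a0=30.726; τ=−ln(0.3600)/30.726=0.033 → t=0.314 > T=0.3: stop.
Read off M at T=0.3: 8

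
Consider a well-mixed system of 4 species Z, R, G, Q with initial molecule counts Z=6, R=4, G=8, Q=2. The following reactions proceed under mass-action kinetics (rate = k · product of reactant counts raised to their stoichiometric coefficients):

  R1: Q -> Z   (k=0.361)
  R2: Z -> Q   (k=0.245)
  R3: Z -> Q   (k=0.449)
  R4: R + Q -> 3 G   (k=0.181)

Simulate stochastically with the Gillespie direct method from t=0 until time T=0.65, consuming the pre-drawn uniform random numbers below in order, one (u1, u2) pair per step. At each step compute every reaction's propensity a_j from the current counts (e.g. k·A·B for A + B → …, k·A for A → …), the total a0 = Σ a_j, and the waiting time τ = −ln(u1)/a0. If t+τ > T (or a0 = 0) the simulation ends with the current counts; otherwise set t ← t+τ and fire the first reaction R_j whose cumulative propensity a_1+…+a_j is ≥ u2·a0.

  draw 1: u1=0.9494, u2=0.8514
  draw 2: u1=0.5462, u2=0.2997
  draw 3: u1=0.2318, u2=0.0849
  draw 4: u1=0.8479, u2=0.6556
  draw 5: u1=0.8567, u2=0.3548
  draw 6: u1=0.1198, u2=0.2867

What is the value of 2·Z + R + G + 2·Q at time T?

Check how each reaction changes W = 2·Z + R + G + 2·Q (weight of products minus weight of reactants):
R1: Q -> Z: (2·1) − (2·1) = 2 − 2 = 0
R2: Z -> Q: (2·1) − (2·1) = 2 − 2 = 0
R3: Z -> Q: (2·1) − (2·1) = 2 − 2 = 0
R4: R + Q -> 3 G: (1·3) − (1·1 + 2·1) = 3 − 3 = 0
Every reaction leaves W unchanged, so W is conserved and no simulation is needed: W(T) = W(0) = 2·6 + 4 + 8 + 2·2 = 28

Value at T = 28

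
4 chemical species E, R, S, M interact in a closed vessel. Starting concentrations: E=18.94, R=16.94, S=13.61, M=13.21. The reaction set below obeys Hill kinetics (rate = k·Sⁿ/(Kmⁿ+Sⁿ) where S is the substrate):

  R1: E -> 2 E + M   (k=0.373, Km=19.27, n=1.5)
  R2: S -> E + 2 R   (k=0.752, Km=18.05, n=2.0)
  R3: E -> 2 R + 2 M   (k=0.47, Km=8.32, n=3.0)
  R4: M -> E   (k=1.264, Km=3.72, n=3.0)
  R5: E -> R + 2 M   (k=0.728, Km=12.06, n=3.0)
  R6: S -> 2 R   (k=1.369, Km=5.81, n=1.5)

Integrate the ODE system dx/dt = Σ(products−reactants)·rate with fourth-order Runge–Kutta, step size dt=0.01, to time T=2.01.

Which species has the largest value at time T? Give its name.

RK4 with dt=0.01: 201 steps to T=2.01. Trajectory (selected grid times):
t=0.00: E=18.94 R=16.94 S=13.61 M=13.21
t=0.22: E=19.09 R=17.85 S=13.32 M=13.42
t=0.45: E=19.24 R=18.79 S=13.01 M=13.65
t=0.67: E=19.39 R=19.68 S=12.73 M=13.87
t=0.89: E=19.53 R=20.57 S=12.44 M=14.09
t=1.12: E=19.68 R=21.49 S=12.15 M=14.32
t=1.34: E=19.82 R=22.37 S=11.87 M=14.54
t=1.56: E=19.95 R=23.23 S=11.60 M=14.76
t=1.79: E=20.10 R=24.14 S=11.32 M=15.00
t=2.01: E=20.23 R=24.99 S=11.06 M=15.22
At T=2.01: E=20.23 R=24.99 S=11.06 M=15.22; the largest is R.

Dominant species at T: R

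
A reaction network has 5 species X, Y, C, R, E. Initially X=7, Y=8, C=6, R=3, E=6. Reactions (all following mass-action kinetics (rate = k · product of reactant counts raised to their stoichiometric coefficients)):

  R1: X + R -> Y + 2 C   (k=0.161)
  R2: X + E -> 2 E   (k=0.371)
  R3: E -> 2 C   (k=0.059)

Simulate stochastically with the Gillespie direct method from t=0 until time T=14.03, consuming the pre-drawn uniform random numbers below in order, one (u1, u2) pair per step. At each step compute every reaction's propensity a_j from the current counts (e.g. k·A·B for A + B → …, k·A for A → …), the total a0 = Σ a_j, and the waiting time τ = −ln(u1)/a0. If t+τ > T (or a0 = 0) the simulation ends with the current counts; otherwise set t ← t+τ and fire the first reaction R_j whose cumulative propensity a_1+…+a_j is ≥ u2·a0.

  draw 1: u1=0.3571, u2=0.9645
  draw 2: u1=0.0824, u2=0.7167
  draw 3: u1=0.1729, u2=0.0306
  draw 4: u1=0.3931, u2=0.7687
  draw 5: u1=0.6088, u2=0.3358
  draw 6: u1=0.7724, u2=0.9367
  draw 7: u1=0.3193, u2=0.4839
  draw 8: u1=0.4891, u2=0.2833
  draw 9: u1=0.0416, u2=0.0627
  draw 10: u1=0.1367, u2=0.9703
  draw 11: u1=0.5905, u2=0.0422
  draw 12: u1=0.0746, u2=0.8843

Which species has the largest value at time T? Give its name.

Dominant species at T: C

t=0.000: X=7 Y=8 C=6 R=3 E=6
Draw 1: a1=3.381, a2=15.582, a3=0.354, a0=19.317; τ=−ln(0.3571)/19.317=0.053 → t=0.053; u2·a0=0.9645·19.317=18.631; a1=3.381 < 18.631 ≤ a1+a2=18.963 → R2 fires; X=6 Y=8 C=6 R=3 E=7
Draw 2: a1=2.898, a2=15.582, a3=0.413, a0=18.893; τ=−ln(0.0824)/18.893=0.132 → t=0.185; u2·a0=0.7167·18.893=13.541; a1=2.898 < 13.541 ≤ a1+a2=18.480 → R2 fires; X=5 Y=8 C=6 R=3 E=8
Draw 3: a1=2.415, a2=14.840, a3=0.472, a0=17.727; τ=−ln(0.1729)/17.727=0.099 → t=0.284; u2·a0=0.0306·17.727=0.542 ≤ a1=2.415 → R1 fires; X=4 Y=9 C=8 R=2 E=8
Draw 4: a1=1.288, a2=11.872, a3=0.472, a0=13.632; τ=−ln(0.3931)/13.632=0.068 → t=0.353; u2·a0=0.7687·13.632=10.479; a1=1.288 < 10.479 ≤ a1+a2=13.160 → R2 fires; X=3 Y=9 C=8 R=2 E=9
Draw 5: a1=0.966, a2=10.017, a3=0.531, a0=11.514; τ=−ln(0.6088)/11.514=0.043 → t=0.396; u2·a0=0.3358·11.514=3.866; a1=0.966 < 3.866 ≤ a1+a2=10.983 → R2 fires; X=2 Y=9 C=8 R=2 E=10
Draw 6: a1=0.644, a2=7.420, a3=0.590, a0=8.654; τ=−ln(0.7724)/8.654=0.030 → t=0.426; u2·a0=0.9367·8.654=8.106; a1+a2=8.064 < 8.106 ≤ a1+…+a3=8.654 → R3 fires; X=2 Y=9 C=10 R=2 E=9
Draw 7: a1=0.644, a2=6.678, a3=0.531, a0=7.853; τ=−ln(0.3193)/7.853=0.145 → t=0.571; u2·a0=0.4839·7.853=3.800; a1=0.644 < 3.800 ≤ a1+a2=7.322 → R2 fires; X=1 Y=9 C=10 R=2 E=10
Draw 8: a1=0.322, a2=3.710, a3=0.590, a0=4.622; τ=−ln(0.4891)/4.622=0.155 → t=0.726; u2·a0=0.2833·4.622=1.309; a1=0.322 < 1.309 ≤ a1+a2=4.032 → R2 fires; X=0 Y=9 C=10 R=2 E=11
Draw 9: a1=0.000, a2=0.000, a3=0.649, a0=0.649; τ=−ln(0.0416)/0.649=4.899 → t=5.625; u2·a0=0.0627·0.649=0.041; a1+a2=0.000 < 0.041 ≤ a1+…+a3=0.649 → R3 fires; X=0 Y=9 C=12 R=2 E=10
Draw 10: a1=0.000, a2=0.000, a3=0.590, a0=0.590; τ=−ln(0.1367)/0.590=3.373 → t=8.998; u2·a0=0.9703·0.590=0.572; a1+a2=0.000 < 0.572 ≤ a1+…+a3=0.590 → R3 fires; X=0 Y=9 C=14 R=2 E=9
Draw 11: a1=0.000, a2=0.000, a3=0.531, a0=0.531; τ=−ln(0.5905)/0.531=0.992 → t=9.990; u2·a0=0.0422·0.531=0.022; a1+a2=0.000 < 0.022 ≤ a1+…+a3=0.531 → R3 fires; X=0 Y=9 C=16 R=2 E=8
Draw 12: a1=0.000, a2=0.000, a3=0.472, a0=0.472; τ=−ln(0.0746)/0.472=5.499 → t=15.489 > T=14.03: stop.
At T=14.03: X=0 Y=9 C=16 R=2 E=8; the largest is C.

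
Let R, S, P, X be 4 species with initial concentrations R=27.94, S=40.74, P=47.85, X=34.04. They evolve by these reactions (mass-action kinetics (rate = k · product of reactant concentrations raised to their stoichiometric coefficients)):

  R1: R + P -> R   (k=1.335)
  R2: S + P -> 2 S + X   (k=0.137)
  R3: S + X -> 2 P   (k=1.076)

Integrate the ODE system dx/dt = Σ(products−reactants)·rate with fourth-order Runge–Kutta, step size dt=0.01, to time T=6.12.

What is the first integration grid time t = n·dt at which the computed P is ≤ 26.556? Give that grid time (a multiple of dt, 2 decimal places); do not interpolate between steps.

RK4 with dt=0.01: 612 steps to T=6.12. Trajectory (selected grid times):
t=0.00: R=27.94 S=40.74 P=47.85 X=34.04
t=0.04: R=27.94 S=20.67 P=30.74 X=13.97
t=0.05: R=27.94 S=18.68 P=25.08 X=11.98
t=0.68: R=27.94 S=6.77 P=0.03 X=0.07
t=1.36: R=27.94 S=6.70 P=0.00 X=0.00
t=2.04: R=27.94 S=6.70 P=0.00 X=0.00
t=2.72: R=27.94 S=6.70 P=0.00 X=0.00
t=3.40: R=27.94 S=6.70 P=0.00 X=0.00
t=4.08: R=27.94 S=6.70 P=0.00 X=0.00
t=4.76: R=27.94 S=6.70 P=0.00 X=0.00
t=5.44: R=27.94 S=6.70 P=0.00 X=0.00
t=6.12: R=27.94 S=6.70 P=0.00 X=0.00
P(0.04)=30.742 > 26.556 but P(0.05)=25.083 ≤ 26.556, so the first grid time is t=0.05.

Threshold first reached at t = 0.05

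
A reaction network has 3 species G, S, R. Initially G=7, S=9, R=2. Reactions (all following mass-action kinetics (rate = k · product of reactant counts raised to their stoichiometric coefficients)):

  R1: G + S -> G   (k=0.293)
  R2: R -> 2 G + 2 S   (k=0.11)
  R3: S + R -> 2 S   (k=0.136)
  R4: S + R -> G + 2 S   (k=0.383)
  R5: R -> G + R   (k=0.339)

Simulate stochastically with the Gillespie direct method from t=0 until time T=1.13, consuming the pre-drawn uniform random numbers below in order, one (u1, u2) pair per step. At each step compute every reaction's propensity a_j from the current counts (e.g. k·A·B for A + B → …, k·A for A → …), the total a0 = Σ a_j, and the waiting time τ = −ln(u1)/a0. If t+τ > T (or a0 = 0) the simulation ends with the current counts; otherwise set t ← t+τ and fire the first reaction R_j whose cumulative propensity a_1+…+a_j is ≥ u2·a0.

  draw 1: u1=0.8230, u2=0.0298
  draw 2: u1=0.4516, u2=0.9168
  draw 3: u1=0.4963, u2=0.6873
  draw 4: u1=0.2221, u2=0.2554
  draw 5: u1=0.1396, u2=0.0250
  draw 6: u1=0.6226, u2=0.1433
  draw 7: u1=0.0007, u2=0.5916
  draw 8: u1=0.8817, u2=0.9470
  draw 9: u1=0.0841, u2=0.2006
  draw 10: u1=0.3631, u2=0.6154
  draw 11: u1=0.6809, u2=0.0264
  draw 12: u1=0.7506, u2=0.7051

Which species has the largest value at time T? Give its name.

Dominant species at T: G

t=0.000: G=7 S=9 R=2
Draw 1: a1=18.459, a2=0.220, a3=2.448, a4=6.894, a5=0.678, a0=28.699; τ=−ln(0.8230)/28.699=0.007 → t=0.007; u2·a0=0.0298·28.699=0.855 ≤ a1=18.459 → R1 fires; G=7 S=8 R=2
Draw 2: a1=16.408, a2=0.220, a3=2.176, a4=6.128, a5=0.678, a0=25.610; τ=−ln(0.4516)/25.610=0.031 → t=0.038; u2·a0=0.9168·25.610=23.479; a1+…+a3=18.804 < 23.479 ≤ a1+…+a4=24.932 → R4 fires; G=8 S=9 R=1
Draw 3: a1=21.096, a2=0.110, a3=1.224, a4=3.447, a5=0.339, a0=26.216; τ=−ln(0.4963)/26.216=0.027 → t=0.065; u2·a0=0.6873·26.216=18.018 ≤ a1=21.096 → R1 fires; G=8 S=8 R=1
Draw 4: a1=18.752, a2=0.110, a3=1.088, a4=3.064, a5=0.339, a0=23.353; τ=−ln(0.2221)/23.353=0.064 → t=0.129; u2·a0=0.2554·23.353=5.964 ≤ a1=18.752 → R1 fires; G=8 S=7 R=1
Draw 5: a1=16.408, a2=0.110, a3=0.952, a4=2.681, a5=0.339, a0=20.490; τ=−ln(0.1396)/20.490=0.096 → t=0.225; u2·a0=0.0250·20.490=0.512 ≤ a1=16.408 → R1 fires; G=8 S=6 R=1
Draw 6: a1=14.064, a2=0.110, a3=0.816, a4=2.298, a5=0.339, a0=17.627; τ=−ln(0.6226)/17.627=0.027 → t=0.252; u2·a0=0.1433·17.627=2.526 ≤ a1=14.064 → R1 fires; G=8 S=5 R=1
Draw 7: a1=11.720, a2=0.110, a3=0.680, a4=1.915, a5=0.339, a0=14.764; τ=−ln(0.0007)/14.764=0.492 → t=0.744; u2·a0=0.5916·14.764=8.734 ≤ a1=11.720 → R1 fires; G=8 S=4 R=1
Draw 8: a1=9.376, a2=0.110, a3=0.544, a4=1.532, a5=0.339, a0=11.901; τ=−ln(0.8817)/11.901=0.011 → t=0.755; u2·a0=0.9470·11.901=11.270; a1+…+a3=10.030 < 11.270 ≤ a1+…+a4=11.562 → R4 fires; G=9 S=5 R=0
Draw 9: a1=13.185, a2=0.000, a3=0.000, a4=0.000, a5=0.000, a0=13.185; τ=−ln(0.0841)/13.185=0.188 → t=0.942; u2·a0=0.2006·13.185=2.645 ≤ a1=13.185 → R1 fires; G=9 S=4 R=0
Draw 10: a1=10.548, a2=0.000, a3=0.000, a4=0.000, a5=0.000, a0=10.548; τ=−ln(0.3631)/10.548=0.096 → t=1.038; u2·a0=0.6154·10.548=6.491 ≤ a1=10.548 → R1 fires; G=9 S=3 R=0
Draw 11: a1=7.911, a2=0.000, a3=0.000, a4=0.000, a5=0.000, a0=7.911; τ=−ln(0.6809)/7.911=0.049 → t=1.087; u2·a0=0.0264·7.911=0.209 ≤ a1=7.911 → R1 fires; G=9 S=2 R=0
Draw 12: a1=5.274, a2=0.000, a3=0.000, a4=0.000, a5=0.000, a0=5.274; τ=−ln(0.7506)/5.274=0.054 → t=1.141 > T=1.13: stop.
At T=1.13: G=9 S=2 R=0; the largest is G.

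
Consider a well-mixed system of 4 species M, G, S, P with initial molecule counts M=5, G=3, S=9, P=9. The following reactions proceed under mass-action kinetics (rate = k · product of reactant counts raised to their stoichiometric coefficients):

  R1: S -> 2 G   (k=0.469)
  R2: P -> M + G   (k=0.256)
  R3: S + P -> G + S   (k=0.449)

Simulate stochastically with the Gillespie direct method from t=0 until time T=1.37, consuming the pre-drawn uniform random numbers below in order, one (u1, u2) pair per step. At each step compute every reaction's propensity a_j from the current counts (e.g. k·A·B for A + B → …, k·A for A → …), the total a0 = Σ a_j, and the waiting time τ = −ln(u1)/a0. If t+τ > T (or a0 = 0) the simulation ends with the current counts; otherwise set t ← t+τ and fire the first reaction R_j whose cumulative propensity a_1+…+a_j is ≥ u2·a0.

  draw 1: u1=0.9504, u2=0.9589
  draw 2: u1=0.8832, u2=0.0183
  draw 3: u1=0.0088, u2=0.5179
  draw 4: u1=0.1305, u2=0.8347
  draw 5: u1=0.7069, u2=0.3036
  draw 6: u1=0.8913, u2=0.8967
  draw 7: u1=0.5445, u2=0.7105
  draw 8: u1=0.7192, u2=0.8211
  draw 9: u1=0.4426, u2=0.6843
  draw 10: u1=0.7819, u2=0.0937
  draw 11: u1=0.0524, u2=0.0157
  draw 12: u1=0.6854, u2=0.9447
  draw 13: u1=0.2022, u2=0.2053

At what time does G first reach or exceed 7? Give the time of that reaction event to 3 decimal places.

Threshold first reached at t = 0.141

t=0.000: M=5 G=3 S=9 P=9
Draw 1: a1=4.221, a2=2.304, a3=36.369, a0=42.894; τ=−ln(0.9504)/42.894=0.001 → t=0.001; u2·a0=0.9589·42.894=41.131; a1+a2=6.525 < 41.131 ≤ a1+…+a3=42.894 → R3 fires; M=5 G=4 S=9 P=8
Draw 2: a1=4.221, a2=2.048, a3=32.328, a0=38.597; τ=−ln(0.8832)/38.597=0.003 → t=0.004; u2·a0=0.0183·38.597=0.706 ≤ a1=4.221 → R1 fires; M=5 G=6 S=8 P=8
Draw 3: a1=3.752, a2=2.048, a3=28.736, a0=34.536; τ=−ln(0.0088)/34.536=0.137 → t=0.141; u2·a0=0.5179·34.536=17.886; a1+a2=5.800 < 17.886 ≤ a1+…+a3=34.536 → R3 fires; M=5 G=7 S=8 P=7
Draw 4: a1=3.752, a2=1.792, a3=25.144, a0=30.688; τ=−ln(0.1305)/30.688=0.066 → t=0.208; u2·a0=0.8347·30.688=25.615; a1+a2=5.544 < 25.615 ≤ a1+…+a3=30.688 → R3 fires; M=5 G=8 S=8 P=6
Draw 5: a1=3.752, a2=1.536, a3=21.552, a0=26.840; τ=−ln(0.7069)/26.840=0.013 → t=0.221; u2·a0=0.3036·26.840=8.149; a1+a2=5.288 < 8.149 ≤ a1+…+a3=26.840 → R3 fires; M=5 G=9 S=8 P=5
Draw 6: a1=3.752, a2=1.280, a3=17.960, a0=22.992; τ=−ln(0.8913)/22.992=0.005 → t=0.226; u2·a0=0.8967·22.992=20.617; a1+a2=5.032 < 20.617 ≤ a1+…+a3=22.992 → R3 fires; M=5 G=10 S=8 P=4
Draw 7: a1=3.752, a2=1.024, a3=14.368, a0=19.144; τ=−ln(0.5445)/19.144=0.032 → t=0.257; u2·a0=0.7105·19.144=13.602; a1+a2=4.776 < 13.602 ≤ a1+…+a3=19.144 → R3 fires; M=5 G=11 S=8 P=3
Draw 8: a1=3.752, a2=0.768, a3=10.776, a0=15.296; τ=−ln(0.7192)/15.296=0.022 → t=0.279; u2·a0=0.8211·15.296=12.560; a1+a2=4.520 < 12.560 ≤ a1+…+a3=15.296 → R3 fires; M=5 G=12 S=8 P=2
Draw 9: a1=3.752, a2=0.512, a3=7.184, a0=11.448; τ=−ln(0.4426)/11.448=0.071 → t=0.350; u2·a0=0.6843·11.448=7.834; a1+a2=4.264 < 7.834 ≤ a1+…+a3=11.448 → R3 fires; M=5 G=13 S=8 P=1
Draw 10: a1=3.752, a2=0.256, a3=3.592, a0=7.600; τ=−ln(0.7819)/7.600=0.032 → t=0.383; u2·a0=0.0937·7.600=0.712 ≤ a1=3.752 → R1 fires; M=5 G=15 S=7 P=1
Draw 11: a1=3.283, a2=0.256, a3=3.143, a0=6.682; τ=−ln(0.0524)/6.682=0.441 → t=0.824; u2·a0=0.0157·6.682=0.105 ≤ a1=3.283 → R1 fires; M=5 G=17 S=6 P=1
Draw 12: a1=2.814, a2=0.256, a3=2.694, a0=5.764; τ=−ln(0.6854)/5.764=0.066 → t=0.889; u2·a0=0.9447·5.764=5.445; a1+a2=3.070 < 5.445 ≤ a1+…+a3=5.764 → R3 fires; M=5 G=18 S=6 P=0
Draw 13: a1=2.814, a2=0.000, a3=0.000, a0=2.814; τ=−ln(0.2022)/2.814=0.568 → t=1.458 > T=1.37: stop.
G first becomes ≥ 7 when it reaches 7 at the event at t=0.141.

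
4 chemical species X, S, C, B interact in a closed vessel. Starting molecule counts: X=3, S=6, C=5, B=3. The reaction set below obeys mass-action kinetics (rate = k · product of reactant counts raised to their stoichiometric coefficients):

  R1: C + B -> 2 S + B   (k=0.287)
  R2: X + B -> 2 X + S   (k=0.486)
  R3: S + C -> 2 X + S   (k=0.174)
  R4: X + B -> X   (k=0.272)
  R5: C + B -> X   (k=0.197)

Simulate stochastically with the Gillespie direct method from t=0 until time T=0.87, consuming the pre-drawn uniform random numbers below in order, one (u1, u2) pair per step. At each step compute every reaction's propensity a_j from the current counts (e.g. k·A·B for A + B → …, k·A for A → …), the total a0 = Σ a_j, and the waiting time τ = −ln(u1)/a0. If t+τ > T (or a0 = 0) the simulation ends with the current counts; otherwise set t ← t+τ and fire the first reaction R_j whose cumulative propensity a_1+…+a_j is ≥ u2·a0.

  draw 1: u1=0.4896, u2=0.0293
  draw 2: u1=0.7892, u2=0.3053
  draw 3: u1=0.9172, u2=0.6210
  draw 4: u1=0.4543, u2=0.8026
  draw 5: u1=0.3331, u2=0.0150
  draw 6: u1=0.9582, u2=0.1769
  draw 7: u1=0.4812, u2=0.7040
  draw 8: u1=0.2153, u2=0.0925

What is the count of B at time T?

t=0.000: X=3 S=6 C=5 B=3
Draw 1: a1=4.305, a2=4.374, a3=5.220, a4=2.448, a5=2.955, a0=19.302; τ=−ln(0.4896)/19.302=0.037 → t=0.037; u2·a0=0.0293·19.302=0.566 ≤ a1=4.305 → R1 fires; X=3 S=8 C=4 B=3
Draw 2: a1=3.444, a2=4.374, a3=5.568, a4=2.448, a5=2.364, a0=18.198; τ=−ln(0.7892)/18.198=0.013 → t=0.050; u2·a0=0.3053·18.198=5.556; a1=3.444 < 5.556 ≤ a1+a2=7.818 → R2 fires; X=4 S=9 C=4 B=2
Draw 3: a1=2.296, a2=3.888, a3=6.264, a4=2.176, a5=1.576, a0=16.200; τ=−ln(0.9172)/16.200=0.005 → t=0.055; u2·a0=0.6210·16.200=10.060; a1+a2=6.184 < 10.060 ≤ a1+…+a3=12.448 → R3 fires; X=6 S=9 C=3 B=2
Draw 4: a1=1.722, a2=5.832, a3=4.698, a4=3.264, a5=1.182, a0=16.698; τ=−ln(0.4543)/16.698=0.047 → t=0.103; u2·a0=0.8026·16.698=13.402; a1+…+a3=12.252 < 13.402 ≤ a1+…+a4=15.516 → R4 fires; X=6 S=9 C=3 B=1
Draw 5: a1=0.861, a2=2.916, a3=4.698, a4=1.632, a5=0.591, a0=10.698; τ=−ln(0.3331)/10.698=0.103 → t=0.205; u2·a0=0.0150·10.698=0.160 ≤ a1=0.861 → R1 fires; X=6 S=11 C=2 B=1
Draw 6: a1=0.574, a2=2.916, a3=3.828, a4=1.632, a5=0.394, a0=9.344; τ=−ln(0.9582)/9.344=0.005 → t=0.210; u2·a0=0.1769·9.344=1.653; a1=0.574 < 1.653 ≤ a1+a2=3.490 → R2 fires; X=7 S=12 C=2 B=0
Draw 7: a1=0.000, a2=0.000, a3=4.176, a4=0.000, a5=0.000, a0=4.176; τ=−ln(0.4812)/4.176=0.175 → t=0.385; u2·a0=0.7040·4.176=2.940; a1+a2=0.000 < 2.940 ≤ a1+…+a3=4.176 → R3 fires; X=9 S=12 C=1 B=0
Draw 8: a1=0.000, a2=0.000, a3=2.088, a4=0.000, a5=0.000, a0=2.088; τ=−ln(0.2153)/2.088=0.735 → t=1.121 > T=0.87: stop.
Read off B at T=0.87: 0

B at T = 0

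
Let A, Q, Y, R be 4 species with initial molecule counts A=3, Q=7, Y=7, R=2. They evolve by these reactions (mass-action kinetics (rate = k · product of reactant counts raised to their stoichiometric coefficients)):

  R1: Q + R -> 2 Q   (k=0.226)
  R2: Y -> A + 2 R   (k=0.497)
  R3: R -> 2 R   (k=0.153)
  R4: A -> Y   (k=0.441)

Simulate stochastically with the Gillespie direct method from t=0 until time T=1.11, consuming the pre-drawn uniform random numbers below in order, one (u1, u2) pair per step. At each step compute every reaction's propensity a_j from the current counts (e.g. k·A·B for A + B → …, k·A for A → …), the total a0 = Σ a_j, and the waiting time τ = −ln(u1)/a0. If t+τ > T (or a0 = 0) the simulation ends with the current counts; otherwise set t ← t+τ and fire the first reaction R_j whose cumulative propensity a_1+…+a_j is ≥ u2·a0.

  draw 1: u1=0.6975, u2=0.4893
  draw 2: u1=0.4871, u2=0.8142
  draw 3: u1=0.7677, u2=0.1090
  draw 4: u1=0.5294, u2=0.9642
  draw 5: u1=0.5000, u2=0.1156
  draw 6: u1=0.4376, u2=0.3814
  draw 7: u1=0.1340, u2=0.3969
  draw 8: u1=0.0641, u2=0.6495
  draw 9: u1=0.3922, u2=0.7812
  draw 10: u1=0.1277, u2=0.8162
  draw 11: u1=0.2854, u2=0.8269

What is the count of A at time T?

t=0.000: A=3 Q=7 Y=7 R=2
Draw 1: a1=3.164, a2=3.479, a3=0.306, a4=1.323, a0=8.272; τ=−ln(0.6975)/8.272=0.044 → t=0.044; u2·a0=0.4893·8.272=4.047; a1=3.164 < 4.047 ≤ a1+a2=6.643 → R2 fires; A=4 Q=7 Y=6 R=4
Draw 2: a1=6.328, a2=2.982, a3=0.612, a4=1.764, a0=11.686; τ=−ln(0.4871)/11.686=0.062 → t=0.105; u2·a0=0.8142·11.686=9.515; a1+a2=9.310 < 9.515 ≤ a1+…+a3=9.922 → R3 fires; A=4 Q=7 Y=6 R=5
Draw 3: a1=7.910, a2=2.982, a3=0.765, a4=1.764, a0=13.421; τ=−ln(0.7677)/13.421=0.020 → t=0.125; u2·a0=0.1090·13.421=1.463 ≤ a1=7.910 → R1 fires; A=4 Q=8 Y=6 R=4
Draw 4: a1=7.232, a2=2.982, a3=0.612, a4=1.764, a0=12.590; τ=−ln(0.5294)/12.590=0.051 → t=0.175; u2·a0=0.9642·12.590=12.139; a1+…+a3=10.826 < 12.139 ≤ a1+…+a4=12.590 → R4 fires; A=3 Q=8 Y=7 R=4
Draw 5: a1=7.232, a2=3.479, a3=0.612, a4=1.323, a0=12.646; τ=−ln(0.5000)/12.646=0.055 → t=0.230; u2·a0=0.1156·12.646=1.462 ≤ a1=7.232 → R1 fires; A=3 Q=9 Y=7 R=3
Draw 6: a1=6.102, a2=3.479, a3=0.459, a4=1.323, a0=11.363; τ=−ln(0.4376)/11.363=0.073 → t=0.303; u2·a0=0.3814·11.363=4.334 ≤ a1=6.102 → R1 fires; A=3 Q=10 Y=7 R=2
Draw 7: a1=4.520, a2=3.479, a3=0.306, a4=1.323, a0=9.628; τ=−ln(0.1340)/9.628=0.209 → t=0.512; u2·a0=0.3969·9.628=3.821 ≤ a1=4.520 → R1 fires; A=3 Q=11 Y=7 R=1
Draw 8: a1=2.486, a2=3.479, a3=0.153, a4=1.323, a0=7.441; τ=−ln(0.0641)/7.441=0.369 → t=0.881; u2·a0=0.6495·7.441=4.833; a1=2.486 < 4.833 ≤ a1+a2=5.965 → R2 fires; A=4 Q=11 Y=6 R=3
Draw 9: a1=7.458, a2=2.982, a3=0.459, a4=1.764, a0=12.663; τ=−ln(0.3922)/12.663=0.074 → t=0.955; u2·a0=0.7812·12.663=9.892; a1=7.458 < 9.892 ≤ a1+a2=10.440 → R2 fires; A=5 Q=11 Y=5 R=5
Draw 10: a1=12.430, a2=2.485, a3=0.765, a4=2.205, a0=17.885; τ=−ln(0.1277)/17.885=0.115 → t=1.070; u2·a0=0.8162·17.885=14.598; a1=12.430 < 14.598 ≤ a1+a2=14.915 → R2 fires; A=6 Q=11 Y=4 R=7
Draw 11: a1=17.402, a2=1.988, a3=1.071, a4=2.646, a0=23.107; τ=−ln(0.2854)/23.107=0.054 → t=1.124 > T=1.11: stop.
Read off A at T=1.11: 6

A at T = 6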